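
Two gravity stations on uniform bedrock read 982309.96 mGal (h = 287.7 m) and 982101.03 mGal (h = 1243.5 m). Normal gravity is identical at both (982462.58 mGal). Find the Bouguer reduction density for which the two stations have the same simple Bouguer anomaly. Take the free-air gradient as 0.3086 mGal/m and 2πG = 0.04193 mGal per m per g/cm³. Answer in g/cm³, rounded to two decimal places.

2.15

Δg_obs = 982101.03 − 982309.96 = -208.93 mGal over Δh = 1243.5 − 287.7 = 955.8 m
Equal Bouguer anomalies ⇒ Δg_obs + (0.3086 − 0.04193ρ)·Δh = 0
0.3086 − 0.04193ρ = −Δg_obs/Δh = 0.21859
ρ = (0.3086 − 0.21859) / 0.04193 = 2.15 g/cm³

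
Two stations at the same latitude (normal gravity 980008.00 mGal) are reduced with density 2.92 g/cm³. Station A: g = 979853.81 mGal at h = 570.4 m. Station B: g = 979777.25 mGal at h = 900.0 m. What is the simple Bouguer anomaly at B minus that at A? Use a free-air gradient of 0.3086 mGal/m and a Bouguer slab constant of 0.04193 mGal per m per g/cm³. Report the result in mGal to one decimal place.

Δg_SB(A) = 979853.81 − 980008.00 + 0.3086×570.4 − 0.04193×2.92×570.4 = -48.00 mGal
Δg_SB(B) = 979777.25 − 980008.00 + 0.3086×900.0 − 0.04193×2.92×900.0 = -63.20 mGal
Difference = -63.20 − (-48.00) = -15.20 mGal

-15.2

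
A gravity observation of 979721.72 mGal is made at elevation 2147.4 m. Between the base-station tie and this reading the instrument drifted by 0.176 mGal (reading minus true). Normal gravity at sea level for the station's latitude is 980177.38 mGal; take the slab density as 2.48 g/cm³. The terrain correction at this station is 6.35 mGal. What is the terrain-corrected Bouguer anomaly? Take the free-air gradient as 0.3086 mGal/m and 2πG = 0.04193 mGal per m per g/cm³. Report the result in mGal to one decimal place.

-10.1

Drift-corrected reading = 979721.72 − (0.176) = 979721.544 mGal
Free-air correction = 0.3086 × 2147.4 = 662.69 mGal
Free-air anomaly = 979721.544 − 980177.38 + (662.69) = 206.854 mGal
Bouguer slab correction = 0.04193 × 2.48 × 2147.4 = 223.30 mGal
Simple Bouguer anomaly = 206.854 − (223.30) = -16.446 mGal
Complete Bouguer anomaly = -16.446 + 6.35 = -10.096 mGal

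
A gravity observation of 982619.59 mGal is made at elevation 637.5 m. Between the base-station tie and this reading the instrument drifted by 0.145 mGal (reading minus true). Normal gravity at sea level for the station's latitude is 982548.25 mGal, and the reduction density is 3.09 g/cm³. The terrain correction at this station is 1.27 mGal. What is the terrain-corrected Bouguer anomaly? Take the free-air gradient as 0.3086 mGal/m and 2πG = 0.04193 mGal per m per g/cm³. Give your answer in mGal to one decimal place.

Drift-corrected reading = 982619.59 − (0.145) = 982619.445 mGal
Free-air correction = 0.3086 × 637.5 = 196.73 mGal
Free-air anomaly = 982619.445 − 982548.25 + (196.73) = 267.925 mGal
Bouguer slab correction = 0.04193 × 3.09 × 637.5 = 82.60 mGal
Simple Bouguer anomaly = 267.925 − (82.60) = 185.325 mGal
Complete Bouguer anomaly = 185.325 + 1.27 = 186.595 mGal

186.6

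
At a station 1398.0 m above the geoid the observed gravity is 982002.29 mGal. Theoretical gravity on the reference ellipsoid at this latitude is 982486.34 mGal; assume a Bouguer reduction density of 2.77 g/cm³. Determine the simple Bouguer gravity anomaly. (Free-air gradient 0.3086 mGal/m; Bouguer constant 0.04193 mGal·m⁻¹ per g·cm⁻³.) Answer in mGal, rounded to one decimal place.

Free-air correction = 0.3086 × 1398.0 = 431.42 mGal
Free-air anomaly = 982002.29 − 982486.34 + (431.42) = -52.63 mGal
Bouguer slab correction = 0.04193 × 2.77 × 1398.0 = 162.37 mGal
Simple Bouguer anomaly = -52.63 − (162.37) = -215.00 mGal

-215.0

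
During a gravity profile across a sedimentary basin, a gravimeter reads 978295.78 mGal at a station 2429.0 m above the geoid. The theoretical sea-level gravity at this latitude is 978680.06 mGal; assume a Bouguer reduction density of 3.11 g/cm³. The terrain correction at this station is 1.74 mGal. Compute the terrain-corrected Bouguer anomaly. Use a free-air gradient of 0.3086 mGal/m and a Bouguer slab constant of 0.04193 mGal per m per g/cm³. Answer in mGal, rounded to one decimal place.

50.3

Free-air correction = 0.3086 × 2429.0 = 749.59 mGal
Free-air anomaly = 978295.78 − 978680.06 + (749.59) = 365.31 mGal
Bouguer slab correction = 0.04193 × 3.11 × 2429.0 = 316.75 mGal
Simple Bouguer anomaly = 365.31 − (316.75) = 48.56 mGal
Complete Bouguer anomaly = 48.56 + 1.74 = 50.30 mGal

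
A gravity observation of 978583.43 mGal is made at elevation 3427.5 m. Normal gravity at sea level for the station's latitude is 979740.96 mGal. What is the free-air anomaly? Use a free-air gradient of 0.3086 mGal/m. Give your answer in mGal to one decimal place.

Free-air correction = 0.3086 × 3427.5 = 1057.73 mGal
Free-air anomaly = 978583.43 − 979740.96 + (1057.73) = -99.80 mGal

-99.8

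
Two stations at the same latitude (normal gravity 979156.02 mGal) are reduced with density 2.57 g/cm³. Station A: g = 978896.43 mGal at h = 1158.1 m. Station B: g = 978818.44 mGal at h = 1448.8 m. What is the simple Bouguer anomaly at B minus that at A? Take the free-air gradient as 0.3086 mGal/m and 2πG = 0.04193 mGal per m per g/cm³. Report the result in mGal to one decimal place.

-19.6

Δg_SB(A) = 978896.43 − 979156.02 + 0.3086×1158.1 − 0.04193×2.57×1158.1 = -27.00 mGal
Δg_SB(B) = 978818.44 − 979156.02 + 0.3086×1448.8 − 0.04193×2.57×1448.8 = -46.60 mGal
Difference = -46.60 − (-27.00) = -19.60 mGal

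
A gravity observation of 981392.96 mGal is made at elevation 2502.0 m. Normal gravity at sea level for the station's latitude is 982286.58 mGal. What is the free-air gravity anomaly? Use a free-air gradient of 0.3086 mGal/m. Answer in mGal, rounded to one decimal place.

-121.5

Free-air correction = 0.3086 × 2502.0 = 772.12 mGal
Free-air anomaly = 981392.96 − 982286.58 + (772.12) = -121.50 mGal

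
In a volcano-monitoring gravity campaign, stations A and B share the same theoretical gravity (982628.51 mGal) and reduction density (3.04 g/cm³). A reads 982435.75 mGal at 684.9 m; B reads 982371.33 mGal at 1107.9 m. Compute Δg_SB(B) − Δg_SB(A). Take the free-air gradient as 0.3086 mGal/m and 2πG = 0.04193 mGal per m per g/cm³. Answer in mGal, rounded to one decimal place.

Δg_SB(A) = 982435.75 − 982628.51 + 0.3086×684.9 − 0.04193×3.04×684.9 = -68.70 mGal
Δg_SB(B) = 982371.33 − 982628.51 + 0.3086×1107.9 − 0.04193×3.04×1107.9 = -56.50 mGal
Difference = -56.50 − (-68.70) = 12.20 mGal

12.2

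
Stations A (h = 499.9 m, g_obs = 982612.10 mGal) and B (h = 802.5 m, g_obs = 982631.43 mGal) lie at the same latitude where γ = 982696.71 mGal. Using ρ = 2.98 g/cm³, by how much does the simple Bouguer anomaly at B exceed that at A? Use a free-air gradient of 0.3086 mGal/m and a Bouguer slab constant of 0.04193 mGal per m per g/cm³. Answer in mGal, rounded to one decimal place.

74.9

Δg_SB(A) = 982612.10 − 982696.71 + 0.3086×499.9 − 0.04193×2.98×499.9 = 7.20 mGal
Δg_SB(B) = 982631.43 − 982696.71 + 0.3086×802.5 − 0.04193×2.98×802.5 = 82.10 mGal
Difference = 82.10 − (7.20) = 74.90 mGal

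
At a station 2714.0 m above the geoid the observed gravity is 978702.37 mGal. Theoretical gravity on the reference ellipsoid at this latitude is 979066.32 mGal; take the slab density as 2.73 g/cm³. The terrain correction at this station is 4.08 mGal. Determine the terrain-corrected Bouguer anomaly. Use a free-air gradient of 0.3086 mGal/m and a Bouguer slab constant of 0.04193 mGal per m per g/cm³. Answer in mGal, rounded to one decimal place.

Free-air correction = 0.3086 × 2714.0 = 837.54 mGal
Free-air anomaly = 978702.37 − 979066.32 + (837.54) = 473.59 mGal
Bouguer slab correction = 0.04193 × 2.73 × 2714.0 = 310.67 mGal
Simple Bouguer anomaly = 473.59 − (310.67) = 162.92 mGal
Complete Bouguer anomaly = 162.92 + 4.08 = 167.00 mGal

167.0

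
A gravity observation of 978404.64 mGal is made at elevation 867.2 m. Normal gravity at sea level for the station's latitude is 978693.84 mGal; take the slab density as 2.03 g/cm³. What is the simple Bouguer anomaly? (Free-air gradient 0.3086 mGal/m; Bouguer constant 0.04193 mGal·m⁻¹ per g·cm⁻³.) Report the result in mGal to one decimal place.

Free-air correction = 0.3086 × 867.2 = 267.62 mGal
Free-air anomaly = 978404.64 − 978693.84 + (267.62) = -21.58 mGal
Bouguer slab correction = 0.04193 × 2.03 × 867.2 = 73.81 mGal
Simple Bouguer anomaly = -21.58 − (73.81) = -95.39 mGal

-95.4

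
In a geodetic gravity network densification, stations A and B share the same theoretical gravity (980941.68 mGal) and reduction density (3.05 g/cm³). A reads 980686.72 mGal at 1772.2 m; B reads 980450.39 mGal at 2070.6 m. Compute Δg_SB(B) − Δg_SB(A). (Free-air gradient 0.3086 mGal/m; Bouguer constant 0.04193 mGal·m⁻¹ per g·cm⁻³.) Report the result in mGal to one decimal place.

Δg_SB(A) = 980686.72 − 980941.68 + 0.3086×1772.2 − 0.04193×3.05×1772.2 = 65.30 mGal
Δg_SB(B) = 980450.39 − 980941.68 + 0.3086×2070.6 − 0.04193×3.05×2070.6 = -117.10 mGal
Difference = -117.10 − (65.30) = -182.40 mGal

-182.4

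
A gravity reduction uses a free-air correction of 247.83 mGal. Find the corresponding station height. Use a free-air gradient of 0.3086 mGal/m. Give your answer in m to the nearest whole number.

803

h = 247.83 / 0.3086 = 803.08 m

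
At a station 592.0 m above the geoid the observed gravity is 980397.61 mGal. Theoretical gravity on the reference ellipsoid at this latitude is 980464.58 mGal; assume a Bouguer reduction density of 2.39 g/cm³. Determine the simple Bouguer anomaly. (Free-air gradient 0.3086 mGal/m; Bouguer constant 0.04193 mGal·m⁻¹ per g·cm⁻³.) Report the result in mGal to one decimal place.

56.4

Free-air correction = 0.3086 × 592.0 = 182.69 mGal
Free-air anomaly = 980397.61 − 980464.58 + (182.69) = 115.72 mGal
Bouguer slab correction = 0.04193 × 2.39 × 592.0 = 59.33 mGal
Simple Bouguer anomaly = 115.72 − (59.33) = 56.39 mGal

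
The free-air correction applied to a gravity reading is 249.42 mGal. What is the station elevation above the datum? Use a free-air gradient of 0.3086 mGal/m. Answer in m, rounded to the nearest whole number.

h = 249.42 / 0.3086 = 808.23 m

808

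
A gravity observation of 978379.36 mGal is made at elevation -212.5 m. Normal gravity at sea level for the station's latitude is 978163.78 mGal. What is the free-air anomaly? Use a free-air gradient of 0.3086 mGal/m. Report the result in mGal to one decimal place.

Free-air correction = 0.3086 × -212.5 = -65.58 mGal
Free-air anomaly = 978379.36 − 978163.78 + (-65.58) = 150.00 mGal

150.0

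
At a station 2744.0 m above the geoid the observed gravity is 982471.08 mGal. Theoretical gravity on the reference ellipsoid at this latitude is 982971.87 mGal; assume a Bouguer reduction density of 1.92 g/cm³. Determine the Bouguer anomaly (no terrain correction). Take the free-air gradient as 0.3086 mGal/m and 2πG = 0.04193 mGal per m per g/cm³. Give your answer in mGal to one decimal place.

Free-air correction = 0.3086 × 2744.0 = 846.80 mGal
Free-air anomaly = 982471.08 − 982971.87 + (846.80) = 346.01 mGal
Bouguer slab correction = 0.04193 × 1.92 × 2744.0 = 220.91 mGal
Simple Bouguer anomaly = 346.01 − (220.91) = 125.10 mGal

125.1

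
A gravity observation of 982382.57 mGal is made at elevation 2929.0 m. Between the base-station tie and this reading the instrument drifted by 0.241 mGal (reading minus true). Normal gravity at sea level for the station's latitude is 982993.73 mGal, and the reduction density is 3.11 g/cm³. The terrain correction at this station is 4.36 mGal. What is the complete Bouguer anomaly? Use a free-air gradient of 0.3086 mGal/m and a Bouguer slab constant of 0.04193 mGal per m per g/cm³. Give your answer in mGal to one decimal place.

Drift-corrected reading = 982382.57 − (0.241) = 982382.329 mGal
Free-air correction = 0.3086 × 2929.0 = 903.89 mGal
Free-air anomaly = 982382.329 − 982993.73 + (903.89) = 292.489 mGal
Bouguer slab correction = 0.04193 × 3.11 × 2929.0 = 381.95 mGal
Simple Bouguer anomaly = 292.489 − (381.95) = -89.461 mGal
Complete Bouguer anomaly = -89.461 + 4.36 = -85.101 mGal

-85.1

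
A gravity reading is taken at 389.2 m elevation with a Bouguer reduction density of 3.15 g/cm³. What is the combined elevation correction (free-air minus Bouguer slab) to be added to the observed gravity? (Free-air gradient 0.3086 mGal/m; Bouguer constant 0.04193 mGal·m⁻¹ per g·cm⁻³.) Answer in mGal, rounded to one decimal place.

68.7

Combined gradient = 0.3086 − 0.04193 × 3.15 = 0.1765205 mGal/m
Combined elevation correction = 0.1765205 × 389.2 = 68.7 mGal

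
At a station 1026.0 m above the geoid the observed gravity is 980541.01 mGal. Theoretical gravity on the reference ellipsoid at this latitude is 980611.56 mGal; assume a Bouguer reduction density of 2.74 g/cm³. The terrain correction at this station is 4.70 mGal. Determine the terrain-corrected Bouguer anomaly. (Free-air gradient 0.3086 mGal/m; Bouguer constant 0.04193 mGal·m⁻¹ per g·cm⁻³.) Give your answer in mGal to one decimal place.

Free-air correction = 0.3086 × 1026.0 = 316.62 mGal
Free-air anomaly = 980541.01 − 980611.56 + (316.62) = 246.07 mGal
Bouguer slab correction = 0.04193 × 2.74 × 1026.0 = 117.88 mGal
Simple Bouguer anomaly = 246.07 − (117.88) = 128.19 mGal
Complete Bouguer anomaly = 128.19 + 4.70 = 132.89 mGal

132.9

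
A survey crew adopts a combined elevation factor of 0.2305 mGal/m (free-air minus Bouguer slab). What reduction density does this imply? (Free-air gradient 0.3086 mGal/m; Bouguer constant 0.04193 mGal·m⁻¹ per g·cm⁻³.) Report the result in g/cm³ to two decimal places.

0.2305 = 0.3086 − 0.04193 × ρ
ρ = (0.3086 − 0.2305) / 0.04193 = 1.86 g/cm³

1.86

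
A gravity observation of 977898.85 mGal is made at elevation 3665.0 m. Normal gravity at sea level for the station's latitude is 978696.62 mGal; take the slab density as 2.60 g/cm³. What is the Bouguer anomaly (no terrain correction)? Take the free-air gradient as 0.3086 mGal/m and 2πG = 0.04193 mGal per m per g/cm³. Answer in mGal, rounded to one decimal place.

-66.3

Free-air correction = 0.3086 × 3665.0 = 1131.02 mGal
Free-air anomaly = 977898.85 − 978696.62 + (1131.02) = 333.25 mGal
Bouguer slab correction = 0.04193 × 2.60 × 3665.0 = 399.55 mGal
Simple Bouguer anomaly = 333.25 − (399.55) = -66.30 mGal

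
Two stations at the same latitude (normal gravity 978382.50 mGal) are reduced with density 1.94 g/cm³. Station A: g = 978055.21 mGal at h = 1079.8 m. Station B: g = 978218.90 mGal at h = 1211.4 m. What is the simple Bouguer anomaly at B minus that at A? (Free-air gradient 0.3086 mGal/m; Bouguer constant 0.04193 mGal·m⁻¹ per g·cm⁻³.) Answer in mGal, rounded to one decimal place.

Δg_SB(A) = 978055.21 − 978382.50 + 0.3086×1079.8 − 0.04193×1.94×1079.8 = -81.90 mGal
Δg_SB(B) = 978218.90 − 978382.50 + 0.3086×1211.4 − 0.04193×1.94×1211.4 = 111.70 mGal
Difference = 111.70 − (-81.90) = 193.60 mGal

193.6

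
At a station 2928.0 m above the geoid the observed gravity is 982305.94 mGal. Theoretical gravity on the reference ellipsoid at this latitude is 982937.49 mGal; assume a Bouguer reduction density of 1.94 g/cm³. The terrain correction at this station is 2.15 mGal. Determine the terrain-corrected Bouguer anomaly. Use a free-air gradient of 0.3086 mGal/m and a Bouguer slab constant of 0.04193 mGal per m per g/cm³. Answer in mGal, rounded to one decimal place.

Free-air correction = 0.3086 × 2928.0 = 903.58 mGal
Free-air anomaly = 982305.94 − 982937.49 + (903.58) = 272.03 mGal
Bouguer slab correction = 0.04193 × 1.94 × 2928.0 = 238.18 mGal
Simple Bouguer anomaly = 272.03 − (238.18) = 33.85 mGal
Complete Bouguer anomaly = 33.85 + 2.15 = 36.00 mGal

36.0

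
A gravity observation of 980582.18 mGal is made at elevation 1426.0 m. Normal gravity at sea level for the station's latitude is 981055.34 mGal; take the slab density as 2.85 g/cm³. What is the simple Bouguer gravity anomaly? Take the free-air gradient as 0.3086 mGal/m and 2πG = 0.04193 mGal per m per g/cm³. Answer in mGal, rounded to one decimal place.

-203.5

Free-air correction = 0.3086 × 1426.0 = 440.06 mGal
Free-air anomaly = 980582.18 − 981055.34 + (440.06) = -33.10 mGal
Bouguer slab correction = 0.04193 × 2.85 × 1426.0 = 170.41 mGal
Simple Bouguer anomaly = -33.10 − (170.41) = -203.51 mGal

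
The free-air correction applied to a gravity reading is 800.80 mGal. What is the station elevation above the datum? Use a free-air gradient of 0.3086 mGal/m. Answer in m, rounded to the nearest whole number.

2595

h = 800.80 / 0.3086 = 2594.94 m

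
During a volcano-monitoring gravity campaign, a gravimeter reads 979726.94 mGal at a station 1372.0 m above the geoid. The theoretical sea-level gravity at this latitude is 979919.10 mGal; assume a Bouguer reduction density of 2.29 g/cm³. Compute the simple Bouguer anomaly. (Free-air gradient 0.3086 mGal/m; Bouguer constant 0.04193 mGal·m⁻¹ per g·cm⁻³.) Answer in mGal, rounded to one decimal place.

Free-air correction = 0.3086 × 1372.0 = 423.40 mGal
Free-air anomaly = 979726.94 − 979919.10 + (423.40) = 231.24 mGal
Bouguer slab correction = 0.04193 × 2.29 × 1372.0 = 131.74 mGal
Simple Bouguer anomaly = 231.24 − (131.74) = 99.50 mGal

99.5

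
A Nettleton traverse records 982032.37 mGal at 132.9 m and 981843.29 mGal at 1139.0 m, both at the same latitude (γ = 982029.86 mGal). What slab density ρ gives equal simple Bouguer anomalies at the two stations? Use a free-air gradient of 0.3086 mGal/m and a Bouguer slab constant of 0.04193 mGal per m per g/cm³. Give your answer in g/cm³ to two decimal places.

2.88

Δg_obs = 981843.29 − 982032.37 = -189.08 mGal over Δh = 1139.0 − 132.9 = 1006.1 m
Equal Bouguer anomalies ⇒ Δg_obs + (0.3086 − 0.04193ρ)·Δh = 0
0.3086 − 0.04193ρ = −Δg_obs/Δh = 0.18793
ρ = (0.3086 − 0.18793) / 0.04193 = 2.88 g/cm³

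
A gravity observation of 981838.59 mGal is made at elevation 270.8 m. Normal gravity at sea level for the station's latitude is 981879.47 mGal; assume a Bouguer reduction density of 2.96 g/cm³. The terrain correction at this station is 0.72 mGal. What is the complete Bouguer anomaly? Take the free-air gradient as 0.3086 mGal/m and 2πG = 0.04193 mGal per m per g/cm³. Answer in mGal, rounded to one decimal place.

9.8

Free-air correction = 0.3086 × 270.8 = 83.57 mGal
Free-air anomaly = 981838.59 − 981879.47 + (83.57) = 42.69 mGal
Bouguer slab correction = 0.04193 × 2.96 × 270.8 = 33.61 mGal
Simple Bouguer anomaly = 42.69 − (33.61) = 9.08 mGal
Complete Bouguer anomaly = 9.08 + 0.72 = 9.80 mGal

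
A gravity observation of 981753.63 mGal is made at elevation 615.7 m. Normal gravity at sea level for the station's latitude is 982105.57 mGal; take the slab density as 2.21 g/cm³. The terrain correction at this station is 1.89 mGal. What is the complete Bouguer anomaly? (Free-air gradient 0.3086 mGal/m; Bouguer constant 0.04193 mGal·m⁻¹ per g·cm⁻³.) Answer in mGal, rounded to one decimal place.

Free-air correction = 0.3086 × 615.7 = 190.01 mGal
Free-air anomaly = 981753.63 − 982105.57 + (190.01) = -161.93 mGal
Bouguer slab correction = 0.04193 × 2.21 × 615.7 = 57.05 mGal
Simple Bouguer anomaly = -161.93 − (57.05) = -218.98 mGal
Complete Bouguer anomaly = -218.98 + 1.89 = -217.09 mGal

-217.1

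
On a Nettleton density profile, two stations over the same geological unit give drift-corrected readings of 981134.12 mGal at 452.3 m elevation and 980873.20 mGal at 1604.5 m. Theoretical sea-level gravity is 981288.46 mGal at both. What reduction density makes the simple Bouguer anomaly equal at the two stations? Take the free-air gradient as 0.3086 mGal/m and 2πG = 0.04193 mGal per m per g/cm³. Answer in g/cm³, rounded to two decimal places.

1.96

Δg_obs = 980873.20 − 981134.12 = -260.92 mGal over Δh = 1604.5 − 452.3 = 1152.2 m
Equal Bouguer anomalies ⇒ Δg_obs + (0.3086 − 0.04193ρ)·Δh = 0
0.3086 − 0.04193ρ = −Δg_obs/Δh = 0.22645
ρ = (0.3086 − 0.22645) / 0.04193 = 1.96 g/cm³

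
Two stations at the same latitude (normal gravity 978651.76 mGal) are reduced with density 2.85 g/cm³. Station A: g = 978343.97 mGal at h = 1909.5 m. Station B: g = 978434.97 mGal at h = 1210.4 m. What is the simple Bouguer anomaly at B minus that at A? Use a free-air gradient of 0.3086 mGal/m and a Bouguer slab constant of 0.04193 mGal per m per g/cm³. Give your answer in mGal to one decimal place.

Δg_SB(A) = 978343.97 − 978651.76 + 0.3086×1909.5 − 0.04193×2.85×1909.5 = 53.30 mGal
Δg_SB(B) = 978434.97 − 978651.76 + 0.3086×1210.4 − 0.04193×2.85×1210.4 = 12.10 mGal
Difference = 12.10 − (53.30) = -41.20 mGal

-41.2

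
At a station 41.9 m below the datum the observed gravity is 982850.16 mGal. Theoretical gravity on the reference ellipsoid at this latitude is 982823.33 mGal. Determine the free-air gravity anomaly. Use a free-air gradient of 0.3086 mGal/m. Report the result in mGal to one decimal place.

Free-air correction = 0.3086 × -41.9 = -12.93 mGal
Free-air anomaly = 982850.16 − 982823.33 + (-12.93) = 13.90 mGal

13.9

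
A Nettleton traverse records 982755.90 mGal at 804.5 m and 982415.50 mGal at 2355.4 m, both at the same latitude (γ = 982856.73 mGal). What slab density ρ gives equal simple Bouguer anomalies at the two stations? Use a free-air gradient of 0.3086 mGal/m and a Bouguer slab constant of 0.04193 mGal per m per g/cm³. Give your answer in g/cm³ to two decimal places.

2.13

Δg_obs = 982415.50 − 982755.90 = -340.40 mGal over Δh = 2355.4 − 804.5 = 1550.9 m
Equal Bouguer anomalies ⇒ Δg_obs + (0.3086 − 0.04193ρ)·Δh = 0
0.3086 − 0.04193ρ = −Δg_obs/Δh = 0.21949
ρ = (0.3086 − 0.21949) / 0.04193 = 2.13 g/cm³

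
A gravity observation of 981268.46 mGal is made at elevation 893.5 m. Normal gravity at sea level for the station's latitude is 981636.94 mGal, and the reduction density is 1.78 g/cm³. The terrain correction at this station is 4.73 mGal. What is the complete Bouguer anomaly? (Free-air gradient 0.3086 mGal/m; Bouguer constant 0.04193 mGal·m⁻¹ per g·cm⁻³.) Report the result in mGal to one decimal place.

Free-air correction = 0.3086 × 893.5 = 275.73 mGal
Free-air anomaly = 981268.46 − 981636.94 + (275.73) = -92.75 mGal
Bouguer slab correction = 0.04193 × 1.78 × 893.5 = 66.69 mGal
Simple Bouguer anomaly = -92.75 − (66.69) = -159.44 mGal
Complete Bouguer anomaly = -159.44 + 4.73 = -154.71 mGal

-154.7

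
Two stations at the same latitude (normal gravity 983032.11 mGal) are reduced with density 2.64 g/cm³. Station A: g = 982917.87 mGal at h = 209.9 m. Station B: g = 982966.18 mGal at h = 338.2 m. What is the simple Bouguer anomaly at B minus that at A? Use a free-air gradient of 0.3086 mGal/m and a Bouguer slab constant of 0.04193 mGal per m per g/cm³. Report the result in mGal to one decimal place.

73.7

Δg_SB(A) = 982917.87 − 983032.11 + 0.3086×209.9 − 0.04193×2.64×209.9 = -72.70 mGal
Δg_SB(B) = 982966.18 − 983032.11 + 0.3086×338.2 − 0.04193×2.64×338.2 = 1.00 mGal
Difference = 1.00 − (-72.70) = 73.70 mGal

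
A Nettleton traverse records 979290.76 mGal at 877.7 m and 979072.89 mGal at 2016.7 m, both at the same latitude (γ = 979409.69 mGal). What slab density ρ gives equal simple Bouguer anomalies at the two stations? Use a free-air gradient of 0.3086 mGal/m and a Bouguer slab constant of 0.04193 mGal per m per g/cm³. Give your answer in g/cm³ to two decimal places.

2.80

Δg_obs = 979072.89 − 979290.76 = -217.87 mGal over Δh = 2016.7 − 877.7 = 1139.0 m
Equal Bouguer anomalies ⇒ Δg_obs + (0.3086 − 0.04193ρ)·Δh = 0
0.3086 − 0.04193ρ = −Δg_obs/Δh = 0.19128
ρ = (0.3086 − 0.19128) / 0.04193 = 2.80 g/cm³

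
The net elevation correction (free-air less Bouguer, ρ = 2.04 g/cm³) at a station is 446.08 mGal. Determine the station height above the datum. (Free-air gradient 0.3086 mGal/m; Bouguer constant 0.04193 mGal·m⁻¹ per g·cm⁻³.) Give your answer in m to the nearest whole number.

2000

Combined gradient = 0.3086 − 0.04193 × 2.04 = 0.2230628 mGal/m
h = 446.08 / 0.2230628 = 1999.80 m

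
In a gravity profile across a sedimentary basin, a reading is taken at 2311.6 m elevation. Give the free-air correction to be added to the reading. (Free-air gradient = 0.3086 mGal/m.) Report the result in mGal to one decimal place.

Free-air correction = 0.3086 × 2311.6 = 713.4 mGal

713.4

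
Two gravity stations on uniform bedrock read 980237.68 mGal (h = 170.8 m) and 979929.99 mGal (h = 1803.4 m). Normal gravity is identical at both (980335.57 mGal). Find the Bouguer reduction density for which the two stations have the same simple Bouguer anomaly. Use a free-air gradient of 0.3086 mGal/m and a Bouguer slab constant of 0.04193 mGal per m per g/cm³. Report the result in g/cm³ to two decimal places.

Δg_obs = 979929.99 − 980237.68 = -307.69 mGal over Δh = 1803.4 − 170.8 = 1632.6 m
Equal Bouguer anomalies ⇒ Δg_obs + (0.3086 − 0.04193ρ)·Δh = 0
0.3086 − 0.04193ρ = −Δg_obs/Δh = 0.18847
ρ = (0.3086 − 0.18847) / 0.04193 = 2.87 g/cm³

2.87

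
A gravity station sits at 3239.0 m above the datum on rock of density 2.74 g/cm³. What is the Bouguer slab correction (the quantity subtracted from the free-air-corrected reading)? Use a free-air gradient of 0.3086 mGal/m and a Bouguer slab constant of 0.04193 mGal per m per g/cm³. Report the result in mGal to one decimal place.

Bouguer slab correction = 0.04193 × 2.74 × 3239.0 = 372.1 mGal

372.1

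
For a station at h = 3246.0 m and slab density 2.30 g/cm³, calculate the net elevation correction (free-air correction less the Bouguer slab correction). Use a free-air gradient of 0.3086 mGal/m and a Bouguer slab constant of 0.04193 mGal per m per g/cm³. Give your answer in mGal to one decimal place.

688.7

Combined gradient = 0.3086 − 0.04193 × 2.30 = 0.2121610 mGal/m
Combined elevation correction = 0.2121610 × 3246.0 = 688.7 mGal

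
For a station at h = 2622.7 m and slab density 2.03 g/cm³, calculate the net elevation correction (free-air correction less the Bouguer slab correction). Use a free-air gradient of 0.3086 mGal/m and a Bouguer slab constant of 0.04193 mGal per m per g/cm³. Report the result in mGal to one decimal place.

586.1

Combined gradient = 0.3086 − 0.04193 × 2.03 = 0.2234821 mGal/m
Combined elevation correction = 0.2234821 × 2622.7 = 586.1 mGal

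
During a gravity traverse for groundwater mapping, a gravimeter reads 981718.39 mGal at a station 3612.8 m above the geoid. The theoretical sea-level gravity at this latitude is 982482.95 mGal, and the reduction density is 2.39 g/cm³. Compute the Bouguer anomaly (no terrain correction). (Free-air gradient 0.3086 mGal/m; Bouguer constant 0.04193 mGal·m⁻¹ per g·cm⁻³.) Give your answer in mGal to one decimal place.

Free-air correction = 0.3086 × 3612.8 = 1114.91 mGal
Free-air anomaly = 981718.39 − 982482.95 + (1114.91) = 350.35 mGal
Bouguer slab correction = 0.04193 × 2.39 × 3612.8 = 362.05 mGal
Simple Bouguer anomaly = 350.35 − (362.05) = -11.70 mGal

-11.7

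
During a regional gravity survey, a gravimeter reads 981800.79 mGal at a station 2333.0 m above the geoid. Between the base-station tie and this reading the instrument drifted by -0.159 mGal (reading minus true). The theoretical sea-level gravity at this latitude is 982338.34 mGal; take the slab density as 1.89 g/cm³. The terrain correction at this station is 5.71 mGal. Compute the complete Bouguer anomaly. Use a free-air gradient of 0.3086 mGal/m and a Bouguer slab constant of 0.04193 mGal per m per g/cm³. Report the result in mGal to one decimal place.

3.4

Drift-corrected reading = 981800.79 − (-0.159) = 981800.949 mGal
Free-air correction = 0.3086 × 2333.0 = 719.96 mGal
Free-air anomaly = 981800.949 − 982338.34 + (719.96) = 182.569 mGal
Bouguer slab correction = 0.04193 × 1.89 × 2333.0 = 184.88 mGal
Simple Bouguer anomaly = 182.569 − (184.88) = -2.311 mGal
Complete Bouguer anomaly = -2.311 + 5.71 = 3.399 mGal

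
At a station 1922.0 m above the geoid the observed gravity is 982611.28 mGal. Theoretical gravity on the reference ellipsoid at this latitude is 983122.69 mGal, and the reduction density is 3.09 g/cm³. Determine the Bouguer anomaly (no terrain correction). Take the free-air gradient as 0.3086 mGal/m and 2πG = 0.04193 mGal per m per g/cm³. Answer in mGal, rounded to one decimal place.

-167.3

Free-air correction = 0.3086 × 1922.0 = 593.13 mGal
Free-air anomaly = 982611.28 − 983122.69 + (593.13) = 81.72 mGal
Bouguer slab correction = 0.04193 × 3.09 × 1922.0 = 249.02 mGal
Simple Bouguer anomaly = 81.72 − (249.02) = -167.30 mGal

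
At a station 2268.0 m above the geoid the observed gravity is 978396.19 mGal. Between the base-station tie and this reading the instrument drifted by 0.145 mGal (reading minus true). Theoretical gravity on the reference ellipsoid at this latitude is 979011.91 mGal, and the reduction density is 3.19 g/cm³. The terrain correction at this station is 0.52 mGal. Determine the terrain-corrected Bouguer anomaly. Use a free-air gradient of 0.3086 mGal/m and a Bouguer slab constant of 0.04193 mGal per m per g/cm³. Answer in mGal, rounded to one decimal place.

Drift-corrected reading = 978396.19 − (0.145) = 978396.045 mGal
Free-air correction = 0.3086 × 2268.0 = 699.90 mGal
Free-air anomaly = 978396.045 − 979011.91 + (699.90) = 84.035 mGal
Bouguer slab correction = 0.04193 × 3.19 × 2268.0 = 303.36 mGal
Simple Bouguer anomaly = 84.035 − (303.36) = -219.325 mGal
Complete Bouguer anomaly = -219.325 + 0.52 = -218.805 mGal

-218.8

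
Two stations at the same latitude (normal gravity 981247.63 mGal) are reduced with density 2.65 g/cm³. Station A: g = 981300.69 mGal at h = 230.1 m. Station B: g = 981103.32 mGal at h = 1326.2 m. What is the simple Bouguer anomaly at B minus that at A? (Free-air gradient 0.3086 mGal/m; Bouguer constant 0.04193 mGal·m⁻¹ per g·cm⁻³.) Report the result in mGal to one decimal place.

19.1

Δg_SB(A) = 981300.69 − 981247.63 + 0.3086×230.1 − 0.04193×2.65×230.1 = 98.50 mGal
Δg_SB(B) = 981103.32 − 981247.63 + 0.3086×1326.2 − 0.04193×2.65×1326.2 = 117.60 mGal
Difference = 117.60 − (98.50) = 19.10 mGal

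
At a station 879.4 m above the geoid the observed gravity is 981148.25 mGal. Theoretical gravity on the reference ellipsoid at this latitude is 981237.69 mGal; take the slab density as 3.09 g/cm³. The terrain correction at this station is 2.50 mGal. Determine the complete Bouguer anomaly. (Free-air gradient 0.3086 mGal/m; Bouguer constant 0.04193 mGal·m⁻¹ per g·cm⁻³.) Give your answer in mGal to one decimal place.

70.5

Free-air correction = 0.3086 × 879.4 = 271.38 mGal
Free-air anomaly = 981148.25 − 981237.69 + (271.38) = 181.94 mGal
Bouguer slab correction = 0.04193 × 3.09 × 879.4 = 113.94 mGal
Simple Bouguer anomaly = 181.94 − (113.94) = 68.00 mGal
Complete Bouguer anomaly = 68.00 + 2.50 = 70.50 mGal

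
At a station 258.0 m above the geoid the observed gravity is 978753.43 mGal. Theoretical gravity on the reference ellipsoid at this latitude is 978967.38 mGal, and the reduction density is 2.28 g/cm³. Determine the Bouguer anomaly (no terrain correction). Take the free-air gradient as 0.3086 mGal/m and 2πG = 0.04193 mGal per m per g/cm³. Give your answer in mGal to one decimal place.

Free-air correction = 0.3086 × 258.0 = 79.62 mGal
Free-air anomaly = 978753.43 − 978967.38 + (79.62) = -134.33 mGal
Bouguer slab correction = 0.04193 × 2.28 × 258.0 = 24.66 mGal
Simple Bouguer anomaly = -134.33 − (24.66) = -158.99 mGal

-159.0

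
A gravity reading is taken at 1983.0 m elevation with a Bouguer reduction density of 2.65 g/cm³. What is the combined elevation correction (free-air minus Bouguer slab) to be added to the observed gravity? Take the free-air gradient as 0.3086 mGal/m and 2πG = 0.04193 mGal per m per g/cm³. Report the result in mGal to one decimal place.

Combined gradient = 0.3086 − 0.04193 × 2.65 = 0.1974855 mGal/m
Combined elevation correction = 0.1974855 × 1983.0 = 391.6 mGal

391.6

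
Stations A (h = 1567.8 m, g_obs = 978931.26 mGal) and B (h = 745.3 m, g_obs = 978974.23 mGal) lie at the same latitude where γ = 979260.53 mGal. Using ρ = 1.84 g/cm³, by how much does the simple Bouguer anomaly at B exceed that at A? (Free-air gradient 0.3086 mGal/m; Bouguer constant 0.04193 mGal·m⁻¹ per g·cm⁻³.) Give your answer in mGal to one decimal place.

-147.4

Δg_SB(A) = 978931.26 − 979260.53 + 0.3086×1567.8 − 0.04193×1.84×1567.8 = 33.60 mGal
Δg_SB(B) = 978974.23 − 979260.53 + 0.3086×745.3 − 0.04193×1.84×745.3 = -113.80 mGal
Difference = -113.80 − (33.60) = -147.40 mGal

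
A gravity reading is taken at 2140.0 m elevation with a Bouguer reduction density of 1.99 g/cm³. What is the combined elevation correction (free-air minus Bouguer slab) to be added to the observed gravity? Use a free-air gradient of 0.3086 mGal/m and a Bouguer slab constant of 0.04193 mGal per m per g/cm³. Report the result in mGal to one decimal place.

Combined gradient = 0.3086 − 0.04193 × 1.99 = 0.2251593 mGal/m
Combined elevation correction = 0.2251593 × 2140.0 = 481.8 mGal

481.8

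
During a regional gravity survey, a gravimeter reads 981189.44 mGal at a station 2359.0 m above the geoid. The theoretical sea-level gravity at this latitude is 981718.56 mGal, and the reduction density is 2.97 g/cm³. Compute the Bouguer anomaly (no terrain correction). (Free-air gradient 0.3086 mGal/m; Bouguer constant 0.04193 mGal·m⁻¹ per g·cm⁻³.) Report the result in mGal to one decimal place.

Free-air correction = 0.3086 × 2359.0 = 727.99 mGal
Free-air anomaly = 981189.44 − 981718.56 + (727.99) = 198.87 mGal
Bouguer slab correction = 0.04193 × 2.97 × 2359.0 = 293.77 mGal
Simple Bouguer anomaly = 198.87 − (293.77) = -94.90 mGal

-94.9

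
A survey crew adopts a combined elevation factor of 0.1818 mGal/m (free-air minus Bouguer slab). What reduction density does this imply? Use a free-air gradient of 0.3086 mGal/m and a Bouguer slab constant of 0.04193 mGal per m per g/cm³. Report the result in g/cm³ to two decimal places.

3.02

0.1818 = 0.3086 − 0.04193 × ρ
ρ = (0.3086 − 0.1818) / 0.04193 = 3.02 g/cm³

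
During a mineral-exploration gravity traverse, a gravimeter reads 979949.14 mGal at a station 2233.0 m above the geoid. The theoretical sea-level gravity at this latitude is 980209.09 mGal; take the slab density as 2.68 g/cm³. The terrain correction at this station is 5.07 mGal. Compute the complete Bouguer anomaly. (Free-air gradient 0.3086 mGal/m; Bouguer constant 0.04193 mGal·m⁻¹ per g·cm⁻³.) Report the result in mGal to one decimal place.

Free-air correction = 0.3086 × 2233.0 = 689.10 mGal
Free-air anomaly = 979949.14 − 980209.09 + (689.10) = 429.15 mGal
Bouguer slab correction = 0.04193 × 2.68 × 2233.0 = 250.93 mGal
Simple Bouguer anomaly = 429.15 − (250.93) = 178.22 mGal
Complete Bouguer anomaly = 178.22 + 5.07 = 183.29 mGal

183.3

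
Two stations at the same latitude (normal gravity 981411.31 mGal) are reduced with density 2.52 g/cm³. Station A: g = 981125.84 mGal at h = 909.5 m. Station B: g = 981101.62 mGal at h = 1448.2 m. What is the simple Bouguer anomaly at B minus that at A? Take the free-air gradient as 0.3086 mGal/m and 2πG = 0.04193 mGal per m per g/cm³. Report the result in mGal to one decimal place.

Δg_SB(A) = 981125.84 − 981411.31 + 0.3086×909.5 − 0.04193×2.52×909.5 = -100.90 mGal
Δg_SB(B) = 981101.62 − 981411.31 + 0.3086×1448.2 − 0.04193×2.52×1448.2 = -15.80 mGal
Difference = -15.80 − (-100.90) = 85.10 mGal

85.1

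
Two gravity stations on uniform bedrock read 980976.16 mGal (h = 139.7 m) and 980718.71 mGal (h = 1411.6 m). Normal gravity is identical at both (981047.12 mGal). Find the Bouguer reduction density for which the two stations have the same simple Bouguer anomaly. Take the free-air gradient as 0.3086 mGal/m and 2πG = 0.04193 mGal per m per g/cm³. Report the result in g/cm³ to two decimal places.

2.53

Δg_obs = 980718.71 − 980976.16 = -257.45 mGal over Δh = 1411.6 − 139.7 = 1271.9 m
Equal Bouguer anomalies ⇒ Δg_obs + (0.3086 − 0.04193ρ)·Δh = 0
0.3086 − 0.04193ρ = −Δg_obs/Δh = 0.20241
ρ = (0.3086 − 0.20241) / 0.04193 = 2.53 g/cm³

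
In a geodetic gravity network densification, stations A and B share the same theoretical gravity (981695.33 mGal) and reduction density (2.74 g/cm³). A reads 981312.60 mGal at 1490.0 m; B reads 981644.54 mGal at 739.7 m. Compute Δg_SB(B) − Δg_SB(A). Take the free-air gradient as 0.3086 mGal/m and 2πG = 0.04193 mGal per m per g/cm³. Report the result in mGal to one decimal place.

Δg_SB(A) = 981312.60 − 981695.33 + 0.3086×1490.0 − 0.04193×2.74×1490.0 = -94.10 mGal
Δg_SB(B) = 981644.54 − 981695.33 + 0.3086×739.7 − 0.04193×2.74×739.7 = 92.50 mGal
Difference = 92.50 − (-94.10) = 186.60 mGal

186.6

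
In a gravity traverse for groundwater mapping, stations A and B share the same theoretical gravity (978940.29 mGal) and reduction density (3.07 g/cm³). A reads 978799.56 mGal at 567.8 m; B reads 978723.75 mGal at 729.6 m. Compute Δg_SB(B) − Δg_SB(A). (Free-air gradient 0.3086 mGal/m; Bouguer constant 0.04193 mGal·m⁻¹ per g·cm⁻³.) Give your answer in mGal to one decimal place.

-46.7

Δg_SB(A) = 978799.56 − 978940.29 + 0.3086×567.8 − 0.04193×3.07×567.8 = -38.60 mGal
Δg_SB(B) = 978723.75 − 978940.29 + 0.3086×729.6 − 0.04193×3.07×729.6 = -85.30 mGal
Difference = -85.30 − (-38.60) = -46.70 mGal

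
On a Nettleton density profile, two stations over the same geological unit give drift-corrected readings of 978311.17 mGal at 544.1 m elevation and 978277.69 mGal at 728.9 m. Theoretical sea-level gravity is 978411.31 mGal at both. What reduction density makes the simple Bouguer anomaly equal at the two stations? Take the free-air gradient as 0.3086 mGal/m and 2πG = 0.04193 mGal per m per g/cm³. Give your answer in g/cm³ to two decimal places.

Δg_obs = 978277.69 − 978311.17 = -33.48 mGal over Δh = 728.9 − 544.1 = 184.8 m
Equal Bouguer anomalies ⇒ Δg_obs + (0.3086 − 0.04193ρ)·Δh = 0
0.3086 − 0.04193ρ = −Δg_obs/Δh = 0.18117
ρ = (0.3086 − 0.18117) / 0.04193 = 3.04 g/cm³

3.04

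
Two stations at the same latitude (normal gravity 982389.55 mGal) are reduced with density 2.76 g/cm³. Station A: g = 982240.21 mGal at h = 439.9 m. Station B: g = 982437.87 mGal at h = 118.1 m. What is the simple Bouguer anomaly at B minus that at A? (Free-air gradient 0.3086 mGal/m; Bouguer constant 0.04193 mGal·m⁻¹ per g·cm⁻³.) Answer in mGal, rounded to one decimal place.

135.6

Δg_SB(A) = 982240.21 − 982389.55 + 0.3086×439.9 − 0.04193×2.76×439.9 = -64.50 mGal
Δg_SB(B) = 982437.87 − 982389.55 + 0.3086×118.1 − 0.04193×2.76×118.1 = 71.10 mGal
Difference = 71.10 − (-64.50) = 135.60 mGal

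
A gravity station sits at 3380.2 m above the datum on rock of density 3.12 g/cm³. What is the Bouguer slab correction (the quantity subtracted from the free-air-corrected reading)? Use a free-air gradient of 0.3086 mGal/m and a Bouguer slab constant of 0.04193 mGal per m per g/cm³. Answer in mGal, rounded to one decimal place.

442.2

Bouguer slab correction = 0.04193 × 3.12 × 3380.2 = 442.2 mGal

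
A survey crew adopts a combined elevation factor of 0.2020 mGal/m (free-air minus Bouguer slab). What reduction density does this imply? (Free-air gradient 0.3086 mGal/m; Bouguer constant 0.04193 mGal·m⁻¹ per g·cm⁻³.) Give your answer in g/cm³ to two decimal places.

2.54

0.2020 = 0.3086 − 0.04193 × ρ
ρ = (0.3086 − 0.2020) / 0.04193 = 2.54 g/cm³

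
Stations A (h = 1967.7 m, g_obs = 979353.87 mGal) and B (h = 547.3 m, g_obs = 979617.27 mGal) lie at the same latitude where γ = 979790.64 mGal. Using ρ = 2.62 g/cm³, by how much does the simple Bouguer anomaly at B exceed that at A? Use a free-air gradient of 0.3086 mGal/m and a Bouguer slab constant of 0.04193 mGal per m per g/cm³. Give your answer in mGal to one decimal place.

Δg_SB(A) = 979353.87 − 979790.64 + 0.3086×1967.7 − 0.04193×2.62×1967.7 = -45.70 mGal
Δg_SB(B) = 979617.27 − 979790.64 + 0.3086×547.3 − 0.04193×2.62×547.3 = -64.60 mGal
Difference = -64.60 − (-45.70) = -18.90 mGal

-18.9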